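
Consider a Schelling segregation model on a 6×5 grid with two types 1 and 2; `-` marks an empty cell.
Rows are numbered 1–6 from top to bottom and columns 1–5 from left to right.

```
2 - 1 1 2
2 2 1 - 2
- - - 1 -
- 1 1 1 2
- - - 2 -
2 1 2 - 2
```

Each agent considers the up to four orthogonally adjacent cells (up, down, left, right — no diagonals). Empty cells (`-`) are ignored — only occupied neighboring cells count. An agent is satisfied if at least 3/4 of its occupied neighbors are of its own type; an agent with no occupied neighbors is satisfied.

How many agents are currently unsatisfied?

Row 1: (1,1)2 1/1 ok · (1,3)1 2/2 ok · (1,4)1 1/2 unhappy · (1,5)2 1/2 unhappy
Row 2: (2,1)2 2/2 ok · (2,2)2 1/2 unhappy · (2,3)1 1/2 unhappy · (2,5)2 1/1 ok
Row 3: (3,4)1 1/1 ok
Row 4: (4,2)1 1/1 ok · (4,3)1 2/2 ok · (4,4)1 2/4 unhappy · (4,5)2 0/1 unhappy
Row 5: (5,4)2 0/1 unhappy
Row 6: (6,1)2 0/1 unhappy · (6,2)1 0/2 unhappy · (6,3)2 0/1 unhappy · (6,5)2 0/0 ok
Unsatisfied: (1,4), (1,5), (2,2), (2,3), (4,4), (4,5), (5,4), (6,1), (6,2), (6,3) — 10 in total.

10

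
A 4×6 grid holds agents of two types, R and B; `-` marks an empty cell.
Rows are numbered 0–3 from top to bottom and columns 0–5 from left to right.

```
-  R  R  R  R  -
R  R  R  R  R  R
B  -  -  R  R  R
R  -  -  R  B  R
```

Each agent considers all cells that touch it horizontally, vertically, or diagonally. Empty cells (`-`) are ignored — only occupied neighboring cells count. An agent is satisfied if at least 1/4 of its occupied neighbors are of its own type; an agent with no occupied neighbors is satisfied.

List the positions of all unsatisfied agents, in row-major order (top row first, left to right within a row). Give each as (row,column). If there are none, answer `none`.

(2,0), (3,0), (3,4)

(0,1)R 4/4 ok
(0,2)R 5/5 ok
(0,3)R 5/5 ok
(0,4)R 4/4 ok
(1,0)R 2/3 ok
(1,1)R 4/5 ok
(1,2)R 6/6 ok
(1,3)R 7/7 ok
(1,4)R 7/7 ok
(1,5)R 4/4 ok
(2,0)B 0/3 unhappy
(2,3)R 5/6 ok
(2,4)R 7/8 ok
(2,5)R 4/5 ok
(3,0)R 0/1 unhappy
(3,3)R 2/3 ok
(3,4)B 0/5 unhappy
(3,5)R 2/3 ok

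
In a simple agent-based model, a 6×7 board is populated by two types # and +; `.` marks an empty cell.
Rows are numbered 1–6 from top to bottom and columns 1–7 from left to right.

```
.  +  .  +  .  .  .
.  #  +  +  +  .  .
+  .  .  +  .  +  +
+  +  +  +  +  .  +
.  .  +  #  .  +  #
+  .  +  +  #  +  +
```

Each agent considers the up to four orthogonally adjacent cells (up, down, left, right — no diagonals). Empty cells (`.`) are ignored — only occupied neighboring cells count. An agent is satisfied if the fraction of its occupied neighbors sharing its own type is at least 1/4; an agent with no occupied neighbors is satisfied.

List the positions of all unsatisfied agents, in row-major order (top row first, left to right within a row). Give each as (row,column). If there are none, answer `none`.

(1,2)+ 0/1 ✗
(1,4)+ 1/1 ✓
(2,2)# 0/2 ✗
(2,3)+ 1/2 ✓
(2,4)+ 4/4 ✓
(2,5)+ 1/1 ✓
(3,1)+ 1/1 ✓
(3,4)+ 2/2 ✓
(3,6)+ 1/1 ✓
(3,7)+ 2/2 ✓
(4,1)+ 2/2 ✓
(4,2)+ 2/2 ✓
(4,3)+ 3/3 ✓
(4,4)+ 3/4 ✓
(4,5)+ 1/1 ✓
(4,7)+ 1/2 ✓
(5,3)+ 2/3 ✓
(5,4)# 0/3 ✗
(5,6)+ 1/2 ✓
(5,7)# 0/3 ✗
(6,1)+ 0/0 ✓
(6,3)+ 2/2 ✓
(6,4)+ 1/3 ✓
(6,5)# 0/2 ✗
(6,6)+ 2/3 ✓
(6,7)+ 1/2 ✓

(1,2), (2,2), (5,4), (5,7), (6,5)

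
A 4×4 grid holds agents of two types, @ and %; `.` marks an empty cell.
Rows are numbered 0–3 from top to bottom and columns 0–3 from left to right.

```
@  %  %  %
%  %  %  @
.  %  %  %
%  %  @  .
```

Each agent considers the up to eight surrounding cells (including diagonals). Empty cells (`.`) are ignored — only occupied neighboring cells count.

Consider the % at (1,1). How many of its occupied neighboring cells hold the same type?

6

Occupied neighbors of (1,1): (0,0)=@, (0,1)=%, (0,2)=%, (1,0)=%, (1,2)=%, (2,1)=%, (2,2)=%.
Same type (%): 6 of 7.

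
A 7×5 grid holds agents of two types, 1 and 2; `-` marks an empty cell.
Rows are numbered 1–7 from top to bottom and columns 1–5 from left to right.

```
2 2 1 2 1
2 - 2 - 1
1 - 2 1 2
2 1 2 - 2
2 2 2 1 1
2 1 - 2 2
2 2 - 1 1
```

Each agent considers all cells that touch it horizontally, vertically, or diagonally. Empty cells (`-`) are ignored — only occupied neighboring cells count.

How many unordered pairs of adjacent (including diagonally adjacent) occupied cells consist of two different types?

37

Scan each occupied cell's neighbors to the right and below (and the two forward diagonals) so each pair is counted once.
Row 1: 2(1,1)–2(1,2)= 2(1,1)–2(2,1)= 2(1,2)–1(1,3)≠ 2(1,2)–2(2,3)= 2(1,2)–2(2,1)= 1(1,3)–2(1,4)≠ 1(1,3)–2(2,3)≠ 2(1,4)–1(1,5)≠ 2(1,4)–1(2,5)≠ 2(1,4)–2(2,3)= 1(1,5)–1(2,5)=  → 5/11 unlike.
Row 2: 2(2,1)–1(3,1)≠ 2(2,3)–2(3,3)= 2(2,3)–1(3,4)≠ 1(2,5)–2(3,5)≠ 1(2,5)–1(3,4)=  → 3/5 unlike.
Row 3: 1(3,1)–2(4,1)≠ 1(3,1)–1(4,2)= 2(3,3)–1(3,4)≠ 2(3,3)–2(4,3)= 2(3,3)–1(4,2)≠ 1(3,4)–2(3,5)≠ 1(3,4)–2(4,5)≠ 1(3,4)–2(4,3)≠ 2(3,5)–2(4,5)=  → 6/9 unlike.
Row 4: 2(4,1)–1(4,2)≠ 2(4,1)–2(5,1)= 2(4,1)–2(5,2)= 1(4,2)–2(4,3)≠ 1(4,2)–2(5,2)≠ 1(4,2)–2(5,3)≠ 1(4,2)–2(5,1)≠ 2(4,3)–2(5,3)= 2(4,3)–1(5,4)≠ 2(4,3)–2(5,2)= 2(4,5)–1(5,5)≠ 2(4,5)–1(5,4)≠  → 8/12 unlike.
Row 5: 2(5,1)–2(5,2)= 2(5,1)–2(6,1)= 2(5,1)–1(6,2)≠ 2(5,2)–2(5,3)= 2(5,2)–1(6,2)≠ 2(5,2)–2(6,1)= 2(5,3)–1(5,4)≠ 2(5,3)–2(6,4)= 2(5,3)–1(6,2)≠ 1(5,4)–1(5,5)= 1(5,4)–2(6,4)≠ 1(5,4)–2(6,5)≠ 1(5,5)–2(6,5)≠ 1(5,5)–2(6,4)≠  → 8/14 unlike.
Row 6: 2(6,1)–1(6,2)≠ 2(6,1)–2(7,1)= 2(6,1)–2(7,2)= 1(6,2)–2(7,2)≠ 1(6,2)–2(7,1)≠ 2(6,4)–2(6,5)= 2(6,4)–1(7,4)≠ 2(6,4)–1(7,5)≠ 2(6,5)–1(7,5)≠ 2(6,5)–1(7,4)≠  → 7/10 unlike.
Row 7: 2(7,1)–2(7,2)= 1(7,4)–1(7,5)=  → 0/2 unlike.
Total adjacent occupied pairs: 63; unlike-type pairs: 37.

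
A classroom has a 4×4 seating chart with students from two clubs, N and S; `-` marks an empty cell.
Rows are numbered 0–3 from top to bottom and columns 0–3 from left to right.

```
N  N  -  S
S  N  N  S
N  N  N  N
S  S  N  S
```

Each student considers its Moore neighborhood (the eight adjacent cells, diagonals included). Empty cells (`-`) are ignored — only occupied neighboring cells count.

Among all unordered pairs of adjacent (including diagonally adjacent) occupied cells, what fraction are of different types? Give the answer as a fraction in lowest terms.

18/37

Scan each occupied cell's neighbors to the right and below (and the two forward diagonals) so each pair is counted once.
Row 0: N(0,0)–N(0,1)= N(0,0)–S(1,0)≠ N(0,0)–N(1,1)= N(0,1)–N(1,1)= N(0,1)–N(1,2)= N(0,1)–S(1,0)≠ S(0,3)–S(1,3)= S(0,3)–N(1,2)≠  → 3/8 unlike.
Row 1: S(1,0)–N(1,1)≠ S(1,0)–N(2,0)≠ S(1,0)–N(2,1)≠ N(1,1)–N(1,2)= N(1,1)–N(2,1)= N(1,1)–N(2,2)= N(1,1)–N(2,0)= N(1,2)–S(1,3)≠ N(1,2)–N(2,2)= N(1,2)–N(2,3)= N(1,2)–N(2,1)= S(1,3)–N(2,3)≠ S(1,3)–N(2,2)≠  → 6/13 unlike.
Row 2: N(2,0)–N(2,1)= N(2,0)–S(3,0)≠ N(2,0)–S(3,1)≠ N(2,1)–N(2,2)= N(2,1)–S(3,1)≠ N(2,1)–N(3,2)= N(2,1)–S(3,0)≠ N(2,2)–N(2,3)= N(2,2)–N(3,2)= N(2,2)–S(3,3)≠ N(2,2)–S(3,1)≠ N(2,3)–S(3,3)≠ N(2,3)–N(3,2)=  → 7/13 unlike.
Row 3: S(3,0)–S(3,1)= S(3,1)–N(3,2)≠ N(3,2)–S(3,3)≠  → 2/3 unlike.
Total adjacent occupied pairs: 37; unlike-type pairs: 18.
18/37 is already in lowest terms.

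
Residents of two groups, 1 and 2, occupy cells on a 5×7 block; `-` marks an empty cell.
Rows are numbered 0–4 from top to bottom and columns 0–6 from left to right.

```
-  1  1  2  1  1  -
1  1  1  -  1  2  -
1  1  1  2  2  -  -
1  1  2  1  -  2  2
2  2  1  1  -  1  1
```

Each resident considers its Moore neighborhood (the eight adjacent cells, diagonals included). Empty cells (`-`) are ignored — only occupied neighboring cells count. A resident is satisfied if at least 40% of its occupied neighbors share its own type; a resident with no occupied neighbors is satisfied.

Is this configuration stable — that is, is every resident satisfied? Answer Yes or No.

No

Row 0: (0,1)1 4/4 ✓ · (0,2)1 3/4 ✓ · (0,3)2 0/4 ✗ · (0,4)1 2/4 ✓ · (0,5)1 2/3 ✓
Row 1: (1,0)1 4/4 ✓ · (1,1)1 7/7 ✓ · (1,2)1 5/7 ✓ · (1,4)1 2/6 ✗ · (1,5)2 1/4 ✗
Row 2: (2,0)1 5/5 ✓ · (2,1)1 7/8 ✓ · (2,2)1 5/7 ✓ · (2,3)2 2/6 ✗ · (2,4)2 3/5 ✓
Row 3: (3,0)1 3/5 ✓ · (3,1)1 5/8 ✓ · (3,2)2 2/8 ✗ · (3,3)1 3/6 ✓ · (3,5)2 2/4 ✓ · (3,6)2 1/3 ✗
Row 4: (4,0)2 1/3 ✗ · (4,1)2 2/5 ✓ · (4,2)1 3/5 ✓ · (4,3)1 2/3 ✓ · (4,5)1 1/3 ✗ · (4,6)1 1/3 ✗
For instance (0,3) has only 0/4 same-type neighbors, below 2/5.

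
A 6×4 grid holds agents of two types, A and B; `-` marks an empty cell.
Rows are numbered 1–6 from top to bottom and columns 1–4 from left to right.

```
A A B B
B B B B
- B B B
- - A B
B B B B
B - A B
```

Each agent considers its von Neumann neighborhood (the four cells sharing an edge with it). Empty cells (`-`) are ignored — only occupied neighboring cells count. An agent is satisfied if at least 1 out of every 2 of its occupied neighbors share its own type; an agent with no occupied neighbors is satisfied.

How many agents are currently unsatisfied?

Row 1: (1,1)A 1/2 satisfied · (1,2)A 1/3 not · (1,3)B 2/3 satisfied · (1,4)B 2/2 satisfied
Row 2: (2,1)B 1/2 satisfied · (2,2)B 3/4 satisfied · (2,3)B 4/4 satisfied · (2,4)B 3/3 satisfied
Row 3: (3,2)B 2/2 satisfied · (3,3)B 3/4 satisfied · (3,4)B 3/3 satisfied
Row 4: (4,3)A 0/3 not · (4,4)B 2/3 satisfied
Row 5: (5,1)B 2/2 satisfied · (5,2)B 2/2 satisfied · (5,3)B 2/4 satisfied · (5,4)B 3/3 satisfied
Row 6: (6,1)B 1/1 satisfied · (6,3)A 0/2 not · (6,4)B 1/2 satisfied
Unsatisfied: (1,2), (4,3), (6,3) — 3 in total.

3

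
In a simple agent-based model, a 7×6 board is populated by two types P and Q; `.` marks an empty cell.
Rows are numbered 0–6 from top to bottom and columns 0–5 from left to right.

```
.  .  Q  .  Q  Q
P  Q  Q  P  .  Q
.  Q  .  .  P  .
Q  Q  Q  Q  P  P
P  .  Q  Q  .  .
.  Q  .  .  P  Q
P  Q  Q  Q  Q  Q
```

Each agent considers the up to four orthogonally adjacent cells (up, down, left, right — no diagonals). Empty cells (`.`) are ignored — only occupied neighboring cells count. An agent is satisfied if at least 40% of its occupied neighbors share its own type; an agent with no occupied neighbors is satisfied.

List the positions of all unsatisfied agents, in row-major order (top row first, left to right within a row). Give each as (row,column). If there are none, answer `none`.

(1,0), (1,3), (4,0), (5,4), (6,0)

(0,2)Q 1/1 ✓
(0,4)Q 1/1 ✓
(0,5)Q 2/2 ✓
(1,0)P 0/1 ✗
(1,1)Q 2/3 ✓
(1,2)Q 2/3 ✓
(1,3)P 0/1 ✗
(1,5)Q 1/1 ✓
(2,1)Q 2/2 ✓
(2,4)P 1/1 ✓
(3,0)Q 1/2 ✓
(3,1)Q 3/3 ✓
(3,2)Q 3/3 ✓
(3,3)Q 2/3 ✓
(3,4)P 2/3 ✓
(3,5)P 1/1 ✓
(4,0)P 0/1 ✗
(4,2)Q 2/2 ✓
(4,3)Q 2/2 ✓
(5,1)Q 1/1 ✓
(5,4)P 0/2 ✗
(5,5)Q 1/2 ✓
(6,0)P 0/1 ✗
(6,1)Q 2/3 ✓
(6,2)Q 2/2 ✓
(6,3)Q 2/2 ✓
(6,4)Q 2/3 ✓
(6,5)Q 2/2 ✓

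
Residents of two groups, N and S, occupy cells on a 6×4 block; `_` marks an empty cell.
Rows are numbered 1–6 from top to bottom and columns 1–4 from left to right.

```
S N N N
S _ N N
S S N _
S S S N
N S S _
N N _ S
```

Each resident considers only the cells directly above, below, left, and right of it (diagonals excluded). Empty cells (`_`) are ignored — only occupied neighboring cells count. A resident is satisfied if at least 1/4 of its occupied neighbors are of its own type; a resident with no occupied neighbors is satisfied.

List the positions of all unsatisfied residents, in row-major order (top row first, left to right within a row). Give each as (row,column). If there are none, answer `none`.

(4,4)

Row 1: (1,1)S 1/2 ✓ · (1,2)N 1/2 ✓ · (1,3)N 3/3 ✓ · (1,4)N 2/2 ✓
Row 2: (2,1)S 2/2 ✓ · (2,3)N 3/3 ✓ · (2,4)N 2/2 ✓
Row 3: (3,1)S 3/3 ✓ · (3,2)S 2/3 ✓ · (3,3)N 1/3 ✓
Row 4: (4,1)S 2/3 ✓ · (4,2)S 4/4 ✓ · (4,3)S 2/4 ✓ · (4,4)N 0/1 ✗
Row 5: (5,1)N 1/3 ✓ · (5,2)S 2/4 ✓ · (5,3)S 2/2 ✓
Row 6: (6,1)N 2/2 ✓ · (6,2)N 1/2 ✓ · (6,4)S 0/0 ✓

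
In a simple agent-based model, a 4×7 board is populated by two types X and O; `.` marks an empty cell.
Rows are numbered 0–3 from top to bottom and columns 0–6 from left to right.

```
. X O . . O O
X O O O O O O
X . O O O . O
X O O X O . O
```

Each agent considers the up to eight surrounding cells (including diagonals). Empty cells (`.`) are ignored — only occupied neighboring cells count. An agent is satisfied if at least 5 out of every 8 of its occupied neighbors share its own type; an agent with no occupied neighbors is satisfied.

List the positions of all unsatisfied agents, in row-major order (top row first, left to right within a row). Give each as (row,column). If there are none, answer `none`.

(0,1), (1,1), (2,0), (3,0), (3,1), (3,3)

Row 0: (0,1)X 1/4 unhappy · (0,2)O 3/4 ok · (0,5)O 4/4 ok · (0,6)O 3/3 ok
Row 1: (1,0)X 2/3 ok · (1,1)O 3/6 unhappy · (1,2)O 5/6 ok · (1,3)O 6/6 ok · (1,4)O 5/5 ok · (1,5)O 6/6 ok · (1,6)O 4/4 ok
Row 2: (2,0)X 2/4 unhappy · (2,2)O 6/7 ok · (2,3)O 7/8 ok · (2,4)O 5/6 ok · (2,6)O 3/3 ok
Row 3: (3,0)X 1/2 unhappy · (3,1)O 2/4 unhappy · (3,2)O 3/4 ok · (3,3)X 0/5 unhappy · (3,4)O 2/3 ok · (3,6)O 1/1 ok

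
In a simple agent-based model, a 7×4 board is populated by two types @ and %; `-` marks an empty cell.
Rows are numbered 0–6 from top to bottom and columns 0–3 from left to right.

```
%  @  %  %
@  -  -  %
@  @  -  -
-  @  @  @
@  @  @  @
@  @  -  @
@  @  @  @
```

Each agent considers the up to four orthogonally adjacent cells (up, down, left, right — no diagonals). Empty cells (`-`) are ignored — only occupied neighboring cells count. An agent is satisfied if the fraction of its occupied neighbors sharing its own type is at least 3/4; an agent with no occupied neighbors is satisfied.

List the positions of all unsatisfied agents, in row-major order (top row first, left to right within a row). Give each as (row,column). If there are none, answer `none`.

Row 0: (0,0)% 0/2 unhappy · (0,1)@ 0/2 unhappy · (0,2)% 1/2 unhappy · (0,3)% 2/2 ok
Row 1: (1,0)@ 1/2 unhappy · (1,3)% 1/1 ok
Row 2: (2,0)@ 2/2 ok · (2,1)@ 2/2 ok
Row 3: (3,1)@ 3/3 ok · (3,2)@ 3/3 ok · (3,3)@ 2/2 ok
Row 4: (4,0)@ 2/2 ok · (4,1)@ 4/4 ok · (4,2)@ 3/3 ok · (4,3)@ 3/3 ok
Row 5: (5,0)@ 3/3 ok · (5,1)@ 3/3 ok · (5,3)@ 2/2 ok
Row 6: (6,0)@ 2/2 ok · (6,1)@ 3/3 ok · (6,2)@ 2/2 ok · (6,3)@ 2/2 ok

(0,0), (0,1), (0,2), (1,0)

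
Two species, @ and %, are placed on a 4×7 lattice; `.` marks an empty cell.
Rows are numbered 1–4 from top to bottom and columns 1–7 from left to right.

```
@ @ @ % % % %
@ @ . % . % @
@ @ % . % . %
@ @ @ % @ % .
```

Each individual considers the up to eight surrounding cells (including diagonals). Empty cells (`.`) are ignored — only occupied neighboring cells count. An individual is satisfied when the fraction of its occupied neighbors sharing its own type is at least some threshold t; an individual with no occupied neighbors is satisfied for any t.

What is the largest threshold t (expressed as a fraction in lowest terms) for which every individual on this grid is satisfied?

Row 1: (1,1)@ 3/3 · (1,2)@ 4/4 · (1,3)@ 2/4 · (1,4)% 2/3 · (1,5)% 4/4 · (1,6)% 3/4 · (1,7)% 2/3
Row 2: (2,1)@ 5/5 · (2,2)@ 6/7 · (2,4)% 4/5 · (2,6)% 5/6 · (2,7)@ 0/4
Row 3: (3,1)@ 5/5 · (3,2)@ 6/7 · (3,3)% 2/6 · (3,5)% 4/5 · (3,7)% 2/3
Row 4: (4,1)@ 3/3 · (4,2)@ 4/5 · (4,3)@ 2/4 · (4,4)% 2/4 · (4,5)@ 0/3 · (4,6)% 2/3
The smallest same-type fraction is 0/4 at (2,7), which reduces to 0/1. Any threshold above that leaves this individual unsatisfied.

0/1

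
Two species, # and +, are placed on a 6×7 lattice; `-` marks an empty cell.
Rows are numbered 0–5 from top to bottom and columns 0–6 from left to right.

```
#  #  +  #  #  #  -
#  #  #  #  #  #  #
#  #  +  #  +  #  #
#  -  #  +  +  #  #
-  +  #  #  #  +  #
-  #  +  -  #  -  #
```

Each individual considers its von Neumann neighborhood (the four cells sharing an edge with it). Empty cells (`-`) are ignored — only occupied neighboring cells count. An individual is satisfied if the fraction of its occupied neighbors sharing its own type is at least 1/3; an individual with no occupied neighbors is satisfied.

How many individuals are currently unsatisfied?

9

Row 0: (0,0)# 2/2 ok · (0,1)# 2/3 ok · (0,2)+ 0/3 unhappy · (0,3)# 2/3 ok · (0,4)# 3/3 ok · (0,5)# 2/2 ok
Row 1: (1,0)# 3/3 ok · (1,1)# 4/4 ok · (1,2)# 2/4 ok · (1,3)# 4/4 ok · (1,4)# 3/4 ok · (1,5)# 4/4 ok · (1,6)# 2/2 ok
Row 2: (2,0)# 3/3 ok · (2,1)# 2/3 ok · (2,2)+ 0/4 unhappy · (2,3)# 1/4 unhappy · (2,4)+ 1/4 unhappy · (2,5)# 3/4 ok · (2,6)# 3/3 ok
Row 3: (3,0)# 1/1 ok · (3,2)# 1/3 ok · (3,3)+ 1/4 unhappy · (3,4)+ 2/4 ok · (3,5)# 2/4 ok · (3,6)# 3/3 ok
Row 4: (4,1)+ 0/2 unhappy · (4,2)# 2/4 ok · (4,3)# 2/3 ok · (4,4)# 2/4 ok · (4,5)+ 0/3 unhappy · (4,6)# 2/3 ok
Row 5: (5,1)# 0/2 unhappy · (5,2)+ 0/2 unhappy · (5,4)# 1/1 ok · (5,6)# 1/1 ok
Unsatisfied: (0,2), (2,2), (2,3), (2,4), (3,3), (4,1), (4,5), (5,1), (5,2) — 9 in total.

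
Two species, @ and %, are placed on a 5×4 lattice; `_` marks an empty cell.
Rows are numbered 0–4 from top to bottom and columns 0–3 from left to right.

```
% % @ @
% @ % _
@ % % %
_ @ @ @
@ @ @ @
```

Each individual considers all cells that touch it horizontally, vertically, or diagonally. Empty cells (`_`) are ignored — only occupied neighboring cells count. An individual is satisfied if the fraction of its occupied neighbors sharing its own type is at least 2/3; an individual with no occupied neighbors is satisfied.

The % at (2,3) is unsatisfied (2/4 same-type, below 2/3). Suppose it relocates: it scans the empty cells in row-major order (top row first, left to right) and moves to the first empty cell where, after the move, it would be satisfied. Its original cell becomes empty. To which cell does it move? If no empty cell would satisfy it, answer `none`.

Vacating (2,3). Empty cells in order:
  (1,3): 2/4 same-type → still unsatisfied.
  (3,0): 1/5 same-type → still unsatisfied.

none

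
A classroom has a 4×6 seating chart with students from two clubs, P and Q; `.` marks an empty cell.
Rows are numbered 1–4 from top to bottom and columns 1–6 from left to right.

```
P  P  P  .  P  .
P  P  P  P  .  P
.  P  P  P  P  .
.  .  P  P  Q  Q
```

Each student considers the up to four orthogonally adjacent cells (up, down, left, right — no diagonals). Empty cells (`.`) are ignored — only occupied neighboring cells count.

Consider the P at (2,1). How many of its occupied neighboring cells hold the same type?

2

Occupied neighbors of (2,1): (1,1)=P, (2,2)=P.
Same type (P): 2 of 2.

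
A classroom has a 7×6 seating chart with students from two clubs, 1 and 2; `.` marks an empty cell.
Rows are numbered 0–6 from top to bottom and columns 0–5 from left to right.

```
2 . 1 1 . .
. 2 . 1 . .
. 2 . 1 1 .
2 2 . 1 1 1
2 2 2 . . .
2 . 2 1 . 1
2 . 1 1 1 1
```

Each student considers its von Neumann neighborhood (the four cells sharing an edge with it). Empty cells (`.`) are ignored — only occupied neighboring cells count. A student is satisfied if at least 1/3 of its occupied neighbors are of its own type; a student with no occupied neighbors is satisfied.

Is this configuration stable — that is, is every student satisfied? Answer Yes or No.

(0,0)2 0/0 satisfied
(0,2)1 1/1 satisfied
(0,3)1 2/2 satisfied
(1,1)2 1/1 satisfied
(1,3)1 2/2 satisfied
(2,1)2 2/2 satisfied
(2,3)1 3/3 satisfied
(2,4)1 2/2 satisfied
(3,0)2 2/2 satisfied
(3,1)2 3/3 satisfied
(3,3)1 2/2 satisfied
(3,4)1 3/3 satisfied
(3,5)1 1/1 satisfied
(4,0)2 3/3 satisfied
(4,1)2 3/3 satisfied
(4,2)2 2/2 satisfied
(5,0)2 2/2 satisfied
(5,2)2 1/3 satisfied
(5,3)1 1/2 satisfied
(5,5)1 1/1 satisfied
(6,0)2 1/1 satisfied
(6,2)1 1/2 satisfied
(6,3)1 3/3 satisfied
(6,4)1 2/2 satisfied
(6,5)1 2/2 satisfied
All meet the threshold, so the configuration is stable.

Yes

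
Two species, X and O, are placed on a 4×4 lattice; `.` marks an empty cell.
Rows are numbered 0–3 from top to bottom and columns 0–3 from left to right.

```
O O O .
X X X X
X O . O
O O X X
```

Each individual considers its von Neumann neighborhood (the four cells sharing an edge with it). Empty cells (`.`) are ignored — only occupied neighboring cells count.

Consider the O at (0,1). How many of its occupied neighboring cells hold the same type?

Occupied neighbors of (0,1): (1,1)=X, (0,0)=O, (0,2)=O.
Same type (O): 2 of 3.

2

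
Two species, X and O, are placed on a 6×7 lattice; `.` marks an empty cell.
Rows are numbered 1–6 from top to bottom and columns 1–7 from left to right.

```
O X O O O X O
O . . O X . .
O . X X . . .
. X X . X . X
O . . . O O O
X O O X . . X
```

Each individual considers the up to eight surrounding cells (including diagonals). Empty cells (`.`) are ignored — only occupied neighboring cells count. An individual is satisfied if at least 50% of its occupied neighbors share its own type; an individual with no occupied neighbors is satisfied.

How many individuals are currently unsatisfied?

13

(1,1)O 1/2 ok
(1,2)X 0/3 unhappy
(1,3)O 2/3 ok
(1,4)O 3/4 ok
(1,5)O 2/4 ok
(1,6)X 1/3 unhappy
(1,7)O 0/1 unhappy
(2,1)O 2/3 ok
(2,4)O 3/6 ok
(2,5)X 2/5 unhappy
(3,1)O 1/2 ok
(3,3)X 3/4 ok
(3,4)X 4/5 ok
(4,2)X 2/4 ok
(4,3)X 3/3 ok
(4,5)X 1/3 unhappy
(4,7)X 0/2 unhappy
(5,1)O 1/3 unhappy
(5,5)O 1/3 unhappy
(5,6)O 2/5 unhappy
(5,7)O 1/3 unhappy
(6,1)X 0/2 unhappy
(6,2)O 2/3 ok
(6,3)O 1/2 ok
(6,4)X 0/2 unhappy
(6,7)X 0/2 unhappy
Unsatisfied: (1,2), (1,6), (1,7), (2,5), (4,5), (4,7), (5,1), (5,5), (5,6), (5,7), (6,1), (6,4), (6,7) — 13 in total.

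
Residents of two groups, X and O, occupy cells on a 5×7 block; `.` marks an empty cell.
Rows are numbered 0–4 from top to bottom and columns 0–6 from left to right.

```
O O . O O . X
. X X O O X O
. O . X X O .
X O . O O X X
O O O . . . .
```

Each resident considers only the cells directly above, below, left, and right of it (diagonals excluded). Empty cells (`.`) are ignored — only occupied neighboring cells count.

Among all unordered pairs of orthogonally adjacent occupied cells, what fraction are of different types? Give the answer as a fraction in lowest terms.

Scan each occupied cell's neighbors to the right and below so each pair is counted once.
From row 0: 2 unlike of 6 pairs (running 2/6).
From row 1: 7 unlike of 9 pairs (running 9/15).
From row 2: 4 unlike of 6 pairs (running 13/21).
From row 3: 3 unlike of 6 pairs (running 16/27).
From row 4: 0 unlike of 2 pairs (running 16/29).
Total adjacent occupied pairs: 29; unlike-type pairs: 16.
16/29 is already in lowest terms.

16/29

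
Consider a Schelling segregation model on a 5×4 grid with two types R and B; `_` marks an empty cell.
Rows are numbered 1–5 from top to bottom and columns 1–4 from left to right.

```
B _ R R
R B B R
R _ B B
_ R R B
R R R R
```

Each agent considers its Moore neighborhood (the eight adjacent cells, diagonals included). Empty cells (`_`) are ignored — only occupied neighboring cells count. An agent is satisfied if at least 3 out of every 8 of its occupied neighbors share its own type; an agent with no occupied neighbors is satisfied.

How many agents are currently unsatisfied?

(1,1)B 1/2 ✓
(1,3)R 2/4 ✓
(1,4)R 2/3 ✓
(2,1)R 1/3 ✗
(2,2)B 3/6 ✓
(2,3)B 3/6 ✓
(2,4)R 2/5 ✓
(3,1)R 2/3 ✓
(3,3)B 4/7 ✓
(3,4)B 3/5 ✓
(4,2)R 5/6 ✓
(4,3)R 4/7 ✓
(4,4)B 2/5 ✓
(5,1)R 2/2 ✓
(5,2)R 4/4 ✓
(5,3)R 4/5 ✓
(5,4)R 2/3 ✓
Unsatisfied: (2,1) — 1 in total.

1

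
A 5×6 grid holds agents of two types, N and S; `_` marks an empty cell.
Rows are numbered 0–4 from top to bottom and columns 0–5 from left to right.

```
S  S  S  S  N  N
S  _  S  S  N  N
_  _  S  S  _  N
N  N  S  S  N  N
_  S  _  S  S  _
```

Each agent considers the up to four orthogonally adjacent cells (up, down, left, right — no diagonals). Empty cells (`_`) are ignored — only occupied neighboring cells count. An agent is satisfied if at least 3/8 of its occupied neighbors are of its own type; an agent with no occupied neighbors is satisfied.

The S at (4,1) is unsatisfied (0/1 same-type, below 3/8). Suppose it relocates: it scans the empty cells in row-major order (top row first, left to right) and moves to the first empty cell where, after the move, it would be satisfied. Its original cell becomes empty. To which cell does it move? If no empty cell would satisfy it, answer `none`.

(1,1)

Vacating (4,1). Empty cells in order:
  (1,1): 3/3 same-type → satisfied — stop here.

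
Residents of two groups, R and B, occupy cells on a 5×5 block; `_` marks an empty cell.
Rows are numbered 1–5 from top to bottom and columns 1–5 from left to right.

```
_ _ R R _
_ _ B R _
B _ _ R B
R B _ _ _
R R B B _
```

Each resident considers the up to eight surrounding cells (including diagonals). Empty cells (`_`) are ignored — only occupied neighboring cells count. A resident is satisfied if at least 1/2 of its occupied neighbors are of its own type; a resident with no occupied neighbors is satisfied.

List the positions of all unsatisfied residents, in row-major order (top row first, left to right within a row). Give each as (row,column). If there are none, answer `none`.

(2,3), (3,4), (3,5), (4,2)

(1,3)R 2/3 ✓
(1,4)R 2/3 ✓
(2,3)B 0/4 ✗
(2,4)R 3/5 ✓
(3,1)B 1/2 ✓
(3,4)R 1/3 ✗
(3,5)B 0/2 ✗
(4,1)R 2/4 ✓
(4,2)B 2/5 ✗
(5,1)R 2/3 ✓
(5,2)R 2/4 ✓
(5,3)B 2/3 ✓
(5,4)B 1/1 ✓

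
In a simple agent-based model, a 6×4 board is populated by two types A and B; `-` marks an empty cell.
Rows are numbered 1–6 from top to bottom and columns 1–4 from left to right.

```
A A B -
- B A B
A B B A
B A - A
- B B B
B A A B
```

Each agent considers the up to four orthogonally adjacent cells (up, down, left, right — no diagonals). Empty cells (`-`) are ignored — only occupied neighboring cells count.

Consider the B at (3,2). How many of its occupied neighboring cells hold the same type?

Occupied neighbors of (3,2): (2,2)=B, (4,2)=A, (3,1)=A, (3,3)=B.
Same type (B): 2 of 4.

2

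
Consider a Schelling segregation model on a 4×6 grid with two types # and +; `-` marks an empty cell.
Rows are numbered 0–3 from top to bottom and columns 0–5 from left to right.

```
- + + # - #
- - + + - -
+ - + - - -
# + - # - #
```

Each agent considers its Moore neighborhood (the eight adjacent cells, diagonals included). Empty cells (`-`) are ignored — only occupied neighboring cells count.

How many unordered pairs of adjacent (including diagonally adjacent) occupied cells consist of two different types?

Scan each occupied cell's neighbors to the right and below (and the two forward diagonals) so each pair is counted once.
Row 0: +(0,1)–+(0,2)= +(0,1)–+(1,2)= +(0,2)–#(0,3)≠ +(0,2)–+(1,2)= +(0,2)–+(1,3)= #(0,3)–+(1,3)≠ #(0,3)–+(1,2)≠  → 3/7 unlike.
Row 1: +(1,2)–+(1,3)= +(1,2)–+(2,2)= +(1,3)–+(2,2)=  → 0/3 unlike.
Row 2: +(2,0)–#(3,0)≠ +(2,0)–+(3,1)= +(2,2)–#(3,3)≠ +(2,2)–+(3,1)=  → 2/4 unlike.
Row 3: #(3,0)–+(3,1)≠  → 1/1 unlike.
Total adjacent occupied pairs: 15; unlike-type pairs: 6.

6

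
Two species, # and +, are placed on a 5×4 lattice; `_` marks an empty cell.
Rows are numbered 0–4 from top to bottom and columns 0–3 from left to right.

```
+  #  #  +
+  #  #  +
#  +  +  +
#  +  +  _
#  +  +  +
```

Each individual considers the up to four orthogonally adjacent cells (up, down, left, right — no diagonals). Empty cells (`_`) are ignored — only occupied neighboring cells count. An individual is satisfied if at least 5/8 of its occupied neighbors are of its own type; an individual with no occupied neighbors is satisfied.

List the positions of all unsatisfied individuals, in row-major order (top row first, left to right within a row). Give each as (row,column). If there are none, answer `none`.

(0,0), (0,3), (1,0), (1,1), (1,2), (2,0), (2,1), (4,0)

(0,0)+ 1/2 not
(0,1)# 2/3 satisfied
(0,2)# 2/3 satisfied
(0,3)+ 1/2 not
(1,0)+ 1/3 not
(1,1)# 2/4 not
(1,2)# 2/4 not
(1,3)+ 2/3 satisfied
(2,0)# 1/3 not
(2,1)+ 2/4 not
(2,2)+ 3/4 satisfied
(2,3)+ 2/2 satisfied
(3,0)# 2/3 satisfied
(3,1)+ 3/4 satisfied
(3,2)+ 3/3 satisfied
(4,0)# 1/2 not
(4,1)+ 2/3 satisfied
(4,2)+ 3/3 satisfied
(4,3)+ 1/1 satisfied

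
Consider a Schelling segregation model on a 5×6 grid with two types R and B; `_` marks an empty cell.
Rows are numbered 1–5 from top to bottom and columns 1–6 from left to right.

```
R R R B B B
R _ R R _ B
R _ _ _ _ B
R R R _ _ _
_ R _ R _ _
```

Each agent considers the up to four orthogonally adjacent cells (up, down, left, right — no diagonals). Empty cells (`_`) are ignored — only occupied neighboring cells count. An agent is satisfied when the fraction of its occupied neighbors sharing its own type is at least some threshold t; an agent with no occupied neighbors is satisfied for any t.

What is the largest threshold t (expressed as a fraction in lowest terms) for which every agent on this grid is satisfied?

(1,1)R 2/2
(1,2)R 2/2
(1,3)R 2/3
(1,4)B 1/3
(1,5)B 2/2
(1,6)B 2/2
(2,1)R 2/2
(2,3)R 2/2
(2,4)R 1/2
(2,6)B 2/2
(3,1)R 2/2
(3,6)B 1/1
(4,1)R 2/2
(4,2)R 3/3
(4,3)R 1/1
(5,2)R 1/1
(5,4)R — no occupied neighbors
The smallest same-type fraction is 1/3 at (1,4), which reduces to 1/3. Any threshold above that leaves this agent unsatisfied.

1/3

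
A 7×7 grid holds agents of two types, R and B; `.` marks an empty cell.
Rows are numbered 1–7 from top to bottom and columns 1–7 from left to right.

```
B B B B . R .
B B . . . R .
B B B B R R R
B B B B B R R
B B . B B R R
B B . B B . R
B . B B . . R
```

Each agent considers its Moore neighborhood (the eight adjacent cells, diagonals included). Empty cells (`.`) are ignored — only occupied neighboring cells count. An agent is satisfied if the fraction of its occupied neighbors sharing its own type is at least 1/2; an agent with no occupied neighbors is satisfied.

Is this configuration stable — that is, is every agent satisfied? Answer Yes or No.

Yes

Row 1: (1,1)B 3/3 satisfied · (1,2)B 4/4 satisfied · (1,3)B 3/3 satisfied · (1,4)B 1/1 satisfied · (1,6)R 1/1 satisfied
Row 2: (2,1)B 5/5 satisfied · (2,2)B 7/7 satisfied · (2,6)R 4/4 satisfied
Row 3: (3,1)B 5/5 satisfied · (3,2)B 7/7 satisfied · (3,3)B 6/6 satisfied · (3,4)B 4/5 satisfied · (3,5)R 3/6 satisfied · (3,6)R 5/6 satisfied · (3,7)R 4/4 satisfied
Row 4: (4,1)B 5/5 satisfied · (4,2)B 7/7 satisfied · (4,3)B 7/7 satisfied · (4,4)B 6/7 satisfied · (4,5)B 4/8 satisfied · (4,6)R 6/8 satisfied · (4,7)R 5/5 satisfied
Row 5: (5,1)B 5/5 satisfied · (5,2)B 6/6 satisfied · (5,4)B 6/6 satisfied · (5,5)B 5/7 satisfied · (5,6)R 4/7 satisfied · (5,7)R 4/4 satisfied
Row 6: (6,1)B 4/4 satisfied · (6,2)B 5/5 satisfied · (6,4)B 5/5 satisfied · (6,5)B 4/5 satisfied · (6,7)R 3/3 satisfied
Row 7: (7,1)B 2/2 satisfied · (7,3)B 3/3 satisfied · (7,4)B 3/3 satisfied · (7,7)R 1/1 satisfied
All meet the threshold, so the configuration is stable.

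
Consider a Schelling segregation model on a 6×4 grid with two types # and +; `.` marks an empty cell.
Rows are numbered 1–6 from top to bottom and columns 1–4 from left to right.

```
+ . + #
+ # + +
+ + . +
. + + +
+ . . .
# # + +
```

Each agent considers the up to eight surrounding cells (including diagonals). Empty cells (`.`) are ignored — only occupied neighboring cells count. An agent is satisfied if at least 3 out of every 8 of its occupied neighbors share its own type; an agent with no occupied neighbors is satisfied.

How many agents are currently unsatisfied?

Row 1: (1,1)+ 1/2 satisfied · (1,3)+ 2/4 satisfied · (1,4)# 0/3 not
Row 2: (2,1)+ 3/4 satisfied · (2,2)# 0/6 not · (2,3)+ 4/6 satisfied · (2,4)+ 3/4 satisfied
Row 3: (3,1)+ 3/4 satisfied · (3,2)+ 5/6 satisfied · (3,4)+ 4/4 satisfied
Row 4: (4,2)+ 4/4 satisfied · (4,3)+ 4/4 satisfied · (4,4)+ 2/2 satisfied
Row 5: (5,1)+ 1/3 not
Row 6: (6,1)# 1/2 satisfied · (6,2)# 1/3 not · (6,3)+ 1/2 satisfied · (6,4)+ 1/1 satisfied
Unsatisfied: (1,4), (2,2), (5,1), (6,2) — 4 in total.

4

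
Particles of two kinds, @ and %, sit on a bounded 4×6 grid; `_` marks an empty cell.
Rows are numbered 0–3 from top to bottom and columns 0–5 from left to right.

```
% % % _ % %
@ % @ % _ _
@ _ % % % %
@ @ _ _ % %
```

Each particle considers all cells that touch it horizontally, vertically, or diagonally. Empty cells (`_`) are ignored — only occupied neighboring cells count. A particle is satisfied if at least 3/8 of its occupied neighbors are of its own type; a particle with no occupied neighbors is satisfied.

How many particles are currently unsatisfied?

2

(0,0)% 2/3 ✓
(0,1)% 3/5 ✓
(0,2)% 3/4 ✓
(0,4)% 2/2 ✓
(0,5)% 1/1 ✓
(1,0)@ 1/4 ✗
(1,1)% 4/7 ✓
(1,2)@ 0/6 ✗
(1,3)% 5/6 ✓
(2,0)@ 3/4 ✓
(2,2)% 3/5 ✓
(2,3)% 4/5 ✓
(2,4)% 5/5 ✓
(2,5)% 3/3 ✓
(3,0)@ 2/2 ✓
(3,1)@ 2/3 ✓
(3,4)% 4/4 ✓
(3,5)% 3/3 ✓
Unsatisfied: (1,0), (1,2) — 2 in total.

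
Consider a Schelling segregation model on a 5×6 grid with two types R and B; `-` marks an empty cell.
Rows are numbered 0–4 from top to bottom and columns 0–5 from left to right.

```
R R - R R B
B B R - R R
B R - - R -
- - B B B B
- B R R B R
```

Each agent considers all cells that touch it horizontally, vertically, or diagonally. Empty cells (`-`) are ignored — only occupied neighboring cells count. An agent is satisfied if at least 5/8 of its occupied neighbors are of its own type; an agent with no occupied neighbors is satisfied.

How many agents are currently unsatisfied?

Row 0: (0,0)R 1/3 ✗ · (0,1)R 2/4 ✗ · (0,3)R 3/3 ✓ · (0,4)R 3/4 ✓ · (0,5)B 0/3 ✗
Row 1: (1,0)B 2/5 ✗ · (1,1)B 2/6 ✗ · (1,2)R 3/4 ✓ · (1,4)R 4/5 ✓ · (1,5)R 3/4 ✓
Row 2: (2,0)B 2/3 ✓ · (2,1)R 1/5 ✗ · (2,4)R 2/5 ✗
Row 3: (3,2)B 2/5 ✗ · (3,3)B 3/6 ✗ · (3,4)B 3/6 ✗ · (3,5)B 2/4 ✗
Row 4: (4,1)B 1/2 ✗ · (4,2)R 1/4 ✗ · (4,3)R 1/5 ✗ · (4,4)B 3/5 ✗ · (4,5)R 0/3 ✗
Unsatisfied: (0,0), (0,1), (0,5), (1,0), (1,1), (2,1), (2,4), (3,2), (3,3), (3,4), (3,5), (4,1), (4,2), (4,3), (4,4), (4,5) — 16 in total.

16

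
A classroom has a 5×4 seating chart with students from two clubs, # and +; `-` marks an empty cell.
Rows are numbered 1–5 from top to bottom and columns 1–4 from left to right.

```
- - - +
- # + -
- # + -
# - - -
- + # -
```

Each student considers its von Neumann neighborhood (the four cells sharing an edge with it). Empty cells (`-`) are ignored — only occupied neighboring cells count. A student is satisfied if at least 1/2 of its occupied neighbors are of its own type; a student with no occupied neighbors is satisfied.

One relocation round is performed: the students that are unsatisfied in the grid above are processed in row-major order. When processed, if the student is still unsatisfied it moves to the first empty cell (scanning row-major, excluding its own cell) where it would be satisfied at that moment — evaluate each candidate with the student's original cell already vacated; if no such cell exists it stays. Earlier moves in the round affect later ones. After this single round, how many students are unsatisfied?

0

Initially unsatisfied (in order): (5,2), (5,3).
  (5,2) → (1,1).
  (5,3): now satisfied by earlier moves; stays.
Resulting grid:
+ - - +
- # + -
- # + -
# - - -
- - # -
All satisfied now.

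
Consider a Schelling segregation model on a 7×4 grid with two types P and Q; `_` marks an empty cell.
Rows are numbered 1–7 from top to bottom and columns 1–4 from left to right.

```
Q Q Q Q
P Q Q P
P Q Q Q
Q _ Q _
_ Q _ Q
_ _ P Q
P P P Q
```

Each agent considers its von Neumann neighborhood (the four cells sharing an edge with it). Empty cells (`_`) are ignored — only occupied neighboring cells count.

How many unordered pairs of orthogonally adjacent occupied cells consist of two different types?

9

Scan each occupied cell's neighbors to the right and below so each pair is counted once.
Row 1: Q(1,1)–Q(1,2)= Q(1,1)–P(2,1)≠ Q(1,2)–Q(1,3)= Q(1,2)–Q(2,2)= Q(1,3)–Q(1,4)= Q(1,3)–Q(2,3)= Q(1,4)–P(2,4)≠  → 2/7 unlike.
Row 2: P(2,1)–Q(2,2)≠ P(2,1)–P(3,1)= Q(2,2)–Q(2,3)= Q(2,2)–Q(3,2)= Q(2,3)–P(2,4)≠ Q(2,3)–Q(3,3)= P(2,4)–Q(3,4)≠  → 3/7 unlike.
Row 3: P(3,1)–Q(3,2)≠ P(3,1)–Q(4,1)≠ Q(3,2)–Q(3,3)= Q(3,3)–Q(3,4)= Q(3,3)–Q(4,3)=  → 2/5 unlike.
Row 5: Q(5,4)–Q(6,4)=  → 0/1 unlike.
Row 6: P(6,3)–Q(6,4)≠ P(6,3)–P(7,3)= Q(6,4)–Q(7,4)=  → 1/3 unlike.
Row 7: P(7,1)–P(7,2)= P(7,2)–P(7,3)= P(7,3)–Q(7,4)≠  → 1/3 unlike.
Total adjacent occupied pairs: 26; unlike-type pairs: 9.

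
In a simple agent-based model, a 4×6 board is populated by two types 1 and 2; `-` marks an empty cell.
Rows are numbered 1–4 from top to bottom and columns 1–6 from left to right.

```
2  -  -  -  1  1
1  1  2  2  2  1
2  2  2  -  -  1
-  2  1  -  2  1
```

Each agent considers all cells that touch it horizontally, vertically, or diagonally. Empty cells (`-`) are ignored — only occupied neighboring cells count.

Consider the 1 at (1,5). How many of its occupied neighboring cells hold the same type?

Occupied neighbors of (1,5): (1,6)=1, (2,4)=2, (2,5)=2, (2,6)=1.
Same type (1): 2 of 4.

2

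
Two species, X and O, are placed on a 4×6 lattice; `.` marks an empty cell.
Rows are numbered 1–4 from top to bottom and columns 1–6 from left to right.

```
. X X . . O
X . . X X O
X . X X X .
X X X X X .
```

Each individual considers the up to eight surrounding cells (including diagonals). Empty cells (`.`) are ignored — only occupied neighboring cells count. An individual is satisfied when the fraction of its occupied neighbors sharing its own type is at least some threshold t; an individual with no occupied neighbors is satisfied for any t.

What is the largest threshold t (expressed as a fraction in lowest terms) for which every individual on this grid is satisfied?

(1,2)X 2/2
(1,3)X 2/2
(1,6)O 1/2
(2,1)X 2/2
(2,4)X 5/5
(2,5)X 3/5
(2,6)O 1/3
(3,1)X 3/3
(3,3)X 5/5
(3,4)X 7/7
(3,5)X 5/6
(4,1)X 2/2
(4,2)X 4/4
(4,3)X 4/4
(4,4)X 5/5
(4,5)X 3/3
The smallest same-type fraction is 1/3 at (2,6), which reduces to 1/3. Any threshold above that leaves this individual unsatisfied.

1/3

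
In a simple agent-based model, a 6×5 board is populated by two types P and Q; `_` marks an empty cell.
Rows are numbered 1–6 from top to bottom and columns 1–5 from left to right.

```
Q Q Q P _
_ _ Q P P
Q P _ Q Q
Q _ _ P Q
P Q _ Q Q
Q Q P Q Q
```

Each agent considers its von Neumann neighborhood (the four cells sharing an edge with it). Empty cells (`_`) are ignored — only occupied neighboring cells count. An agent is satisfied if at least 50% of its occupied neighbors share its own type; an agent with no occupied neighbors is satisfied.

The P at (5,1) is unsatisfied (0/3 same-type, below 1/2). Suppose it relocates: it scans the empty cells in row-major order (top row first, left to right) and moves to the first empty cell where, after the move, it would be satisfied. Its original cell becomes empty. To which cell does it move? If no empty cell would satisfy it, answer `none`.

Vacating (5,1). Empty cells in order:
  (1,5): 2/2 same-type → satisfied — stop here.

(1,5)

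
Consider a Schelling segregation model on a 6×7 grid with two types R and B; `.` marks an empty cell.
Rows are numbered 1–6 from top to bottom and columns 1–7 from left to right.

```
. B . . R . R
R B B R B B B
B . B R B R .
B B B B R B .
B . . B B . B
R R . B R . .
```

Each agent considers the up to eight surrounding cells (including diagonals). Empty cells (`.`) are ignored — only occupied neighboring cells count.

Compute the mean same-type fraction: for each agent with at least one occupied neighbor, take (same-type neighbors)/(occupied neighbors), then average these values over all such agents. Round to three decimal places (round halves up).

0.523

(1,2)B 2/3
(1,5)R 1/3
(1,7)R 0/2
(2,1)R 0/3
(2,2)B 4/5
(2,3)B 3/5
(2,4)R 2/6
(2,5)B 2/6
(2,6)B 3/6
(2,7)B 1/3
(3,1)B 3/4
(3,3)B 5/7
(3,4)R 2/8
(3,5)B 4/8
(3,6)R 1/6
(4,1)B 3/3
(4,2)B 5/5
(4,3)B 4/5
(4,4)B 5/7
(4,5)R 2/7
(4,6)B 3/5
(5,1)B 2/4
(5,4)B 4/6
(5,5)B 4/6
(5,7)B 1/1
(6,1)R 1/2
(6,2)R 1/2
(6,4)B 2/3
(6,5)R 0/3
Sum over 29 agents: 2/3 + 1/3 + 0/2 + 0/3 + 4/5 + 3/5 + 2/6 + 2/6 + 3/6 + 1/3 + 3/4 + 5/7 + 2/8 + 4/8 + 1/6 + 3/3 + 5/5 + 4/5 + 5/7 + 2/7 + 3/5 + 2/4 + 4/6 + 4/6 + 1/1 + 1/2 + 1/2 + 2/3 + 0/3 = 1594/105; mean = 1594/105 ÷ 29 = 1594/3045 = 0.523481… → 0.523.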